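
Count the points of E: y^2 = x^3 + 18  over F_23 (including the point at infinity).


For each x in F_23, count y with y^2 = x^3 + 0 x + 18 mod 23:
  x = 0: RHS = 18, y in [8, 15]  -> 2 point(s)
  x = 2: RHS = 3, y in [7, 16]  -> 2 point(s)
  x = 4: RHS = 13, y in [6, 17]  -> 2 point(s)
  x = 6: RHS = 4, y in [2, 21]  -> 2 point(s)
  x = 7: RHS = 16, y in [4, 19]  -> 2 point(s)
  x = 8: RHS = 1, y in [1, 22]  -> 2 point(s)
  x = 10: RHS = 6, y in [11, 12]  -> 2 point(s)
  x = 14: RHS = 2, y in [5, 18]  -> 2 point(s)
  x = 15: RHS = 12, y in [9, 14]  -> 2 point(s)
  x = 17: RHS = 9, y in [3, 20]  -> 2 point(s)
  x = 18: RHS = 8, y in [10, 13]  -> 2 point(s)
  x = 19: RHS = 0, y in [0]  -> 1 point(s)
Affine points: 23. Add the point at infinity: total = 24.

#E(F_23) = 24


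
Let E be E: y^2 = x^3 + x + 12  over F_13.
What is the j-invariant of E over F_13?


Delta = -16(4 a^3 + 27 b^2) mod 13 = 11
-1728 * (4 a)^3 = -1728 * (4*1)^3 mod 13 = 12
j = 12 * 11^(-1) mod 13 = 7

j = 7 (mod 13)


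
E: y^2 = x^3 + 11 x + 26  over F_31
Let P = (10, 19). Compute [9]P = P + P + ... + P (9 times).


k = 9 = 1001_2 (binary, LSB first: 1001)
Double-and-add from P = (10, 19):
  bit 0 = 1: acc = O + (10, 19) = (10, 19)
  bit 1 = 0: acc unchanged = (10, 19)
  bit 2 = 0: acc unchanged = (10, 19)
  bit 3 = 1: acc = (10, 19) + (28, 11) = (2, 5)

9P = (2, 5)


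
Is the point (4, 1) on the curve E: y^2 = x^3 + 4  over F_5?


Check whether y^2 = x^3 + 0 x + 4 (mod 5) for (x, y) = (4, 1).
LHS: y^2 = 1^2 mod 5 = 1
RHS: x^3 + 0 x + 4 = 4^3 + 0*4 + 4 mod 5 = 3
LHS != RHS

No, not on the curve


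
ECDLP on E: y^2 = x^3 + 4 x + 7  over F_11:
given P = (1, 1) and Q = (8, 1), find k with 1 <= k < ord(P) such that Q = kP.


Enumerate multiples of P until we hit Q = (8, 1):
  1P = (1, 1)
  2P = (2, 1)
  3P = (8, 10)
  4P = (5, 8)
  5P = (6, 4)
  6P = (7, 2)
  7P = (7, 9)
  8P = (6, 7)
  9P = (5, 3)
  10P = (8, 1)
Match found at i = 10.

k = 10


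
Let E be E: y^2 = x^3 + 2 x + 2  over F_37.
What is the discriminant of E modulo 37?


4 a^3 + 27 b^2 = 4*2^3 + 27*2^2 = 32 + 108 = 140
Delta = -16 * (140) = -2240
Delta mod 37 = 17

Delta = 17 (mod 37)


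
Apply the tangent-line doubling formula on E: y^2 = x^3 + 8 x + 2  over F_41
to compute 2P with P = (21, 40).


Doubling: s = (3 x1^2 + a) / (2 y1)
s = (3*21^2 + 8) / (2*40) mod 41 = 11
x3 = s^2 - 2 x1 mod 41 = 11^2 - 2*21 = 38
y3 = s (x1 - x3) - y1 mod 41 = 11 * (21 - 38) - 40 = 19

2P = (38, 19)


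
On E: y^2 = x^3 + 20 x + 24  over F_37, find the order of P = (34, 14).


Compute successive multiples of P until we hit O:
  1P = (34, 14)
  2P = (15, 6)
  3P = (22, 30)
  4P = (28, 15)
  5P = (11, 13)
  6P = (19, 14)
  7P = (21, 23)
  8P = (7, 10)
  ... (continuing to 22P)
  22P = O

ord(P) = 22


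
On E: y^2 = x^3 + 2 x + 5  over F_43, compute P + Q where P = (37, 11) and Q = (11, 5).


P != Q, so use the chord formula.
s = (y2 - y1) / (x2 - x1) = (37) / (17) mod 43 = 30
x3 = s^2 - x1 - x2 mod 43 = 30^2 - 37 - 11 = 35
y3 = s (x1 - x3) - y1 mod 43 = 30 * (37 - 35) - 11 = 6

P + Q = (35, 6)


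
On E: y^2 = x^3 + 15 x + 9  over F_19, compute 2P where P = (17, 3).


k = 2 = 10_2 (binary, LSB first: 01)
Double-and-add from P = (17, 3):
  bit 0 = 0: acc unchanged = O
  bit 1 = 1: acc = O + (10, 0) = (10, 0)

2P = (10, 0)


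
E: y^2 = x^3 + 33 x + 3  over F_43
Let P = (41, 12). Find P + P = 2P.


Doubling: s = (3 x1^2 + a) / (2 y1)
s = (3*41^2 + 33) / (2*12) mod 43 = 18
x3 = s^2 - 2 x1 mod 43 = 18^2 - 2*41 = 27
y3 = s (x1 - x3) - y1 mod 43 = 18 * (41 - 27) - 12 = 25

2P = (27, 25)


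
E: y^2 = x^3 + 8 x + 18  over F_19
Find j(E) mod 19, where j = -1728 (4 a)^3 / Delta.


Delta = -16(4 a^3 + 27 b^2) mod 19 = 12
-1728 * (4 a)^3 = -1728 * (4*8)^3 mod 19 = 12
j = 12 * 12^(-1) mod 19 = 1

j = 1 (mod 19)


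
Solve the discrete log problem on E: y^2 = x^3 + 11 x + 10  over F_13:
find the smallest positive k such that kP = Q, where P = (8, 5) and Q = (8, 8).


Enumerate multiples of P until we hit Q = (8, 8):
  1P = (8, 5)
  2P = (7, 1)
  3P = (1, 10)
  4P = (0, 6)
  5P = (4, 1)
  6P = (2, 1)
  7P = (2, 12)
  8P = (4, 12)
  9P = (0, 7)
  10P = (1, 3)
  11P = (7, 12)
  12P = (8, 8)
Match found at i = 12.

k = 12


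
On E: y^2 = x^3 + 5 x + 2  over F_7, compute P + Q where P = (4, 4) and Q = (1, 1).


P != Q, so use the chord formula.
s = (y2 - y1) / (x2 - x1) = (4) / (4) mod 7 = 1
x3 = s^2 - x1 - x2 mod 7 = 1^2 - 4 - 1 = 3
y3 = s (x1 - x3) - y1 mod 7 = 1 * (4 - 3) - 4 = 4

P + Q = (3, 4)


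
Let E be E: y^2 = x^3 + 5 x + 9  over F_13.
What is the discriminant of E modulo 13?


4 a^3 + 27 b^2 = 4*5^3 + 27*9^2 = 500 + 2187 = 2687
Delta = -16 * (2687) = -42992
Delta mod 13 = 12

Delta = 12 (mod 13)


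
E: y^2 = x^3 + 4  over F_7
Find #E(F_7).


For each x in F_7, count y with y^2 = x^3 + 0 x + 4 mod 7:
  x = 0: RHS = 4, y in [2, 5]  -> 2 point(s)
Affine points: 2. Add the point at infinity: total = 3.

#E(F_7) = 3


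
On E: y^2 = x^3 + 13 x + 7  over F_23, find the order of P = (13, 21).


Compute successive multiples of P until we hit O:
  1P = (13, 21)
  2P = (15, 9)
  3P = (8, 18)
  4P = (18, 22)
  5P = (4, 13)
  6P = (19, 12)
  7P = (22, 4)
  8P = (14, 9)
  ... (continuing to 33P)
  33P = O

ord(P) = 33


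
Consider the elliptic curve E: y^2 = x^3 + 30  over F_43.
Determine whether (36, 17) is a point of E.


Check whether y^2 = x^3 + 0 x + 30 (mod 43) for (x, y) = (36, 17).
LHS: y^2 = 17^2 mod 43 = 31
RHS: x^3 + 0 x + 30 = 36^3 + 0*36 + 30 mod 43 = 31
LHS = RHS

Yes, on the curve


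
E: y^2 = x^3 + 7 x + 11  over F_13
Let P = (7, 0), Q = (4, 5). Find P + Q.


P != Q, so use the chord formula.
s = (y2 - y1) / (x2 - x1) = (5) / (10) mod 13 = 7
x3 = s^2 - x1 - x2 mod 13 = 7^2 - 7 - 4 = 12
y3 = s (x1 - x3) - y1 mod 13 = 7 * (7 - 12) - 0 = 4

P + Q = (12, 4)


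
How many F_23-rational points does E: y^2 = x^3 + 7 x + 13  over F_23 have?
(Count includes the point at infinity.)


For each x in F_23, count y with y^2 = x^3 + 7 x + 13 mod 23:
  x = 0: RHS = 13, y in [6, 17]  -> 2 point(s)
  x = 2: RHS = 12, y in [9, 14]  -> 2 point(s)
  x = 4: RHS = 13, y in [6, 17]  -> 2 point(s)
  x = 5: RHS = 12, y in [9, 14]  -> 2 point(s)
  x = 6: RHS = 18, y in [8, 15]  -> 2 point(s)
  x = 8: RHS = 6, y in [11, 12]  -> 2 point(s)
  x = 9: RHS = 0, y in [0]  -> 1 point(s)
  x = 10: RHS = 2, y in [5, 18]  -> 2 point(s)
  x = 11: RHS = 18, y in [8, 15]  -> 2 point(s)
  x = 12: RHS = 8, y in [10, 13]  -> 2 point(s)
  x = 13: RHS = 1, y in [1, 22]  -> 2 point(s)
  x = 14: RHS = 3, y in [7, 16]  -> 2 point(s)
  x = 16: RHS = 12, y in [9, 14]  -> 2 point(s)
  x = 17: RHS = 8, y in [10, 13]  -> 2 point(s)
  x = 19: RHS = 13, y in [6, 17]  -> 2 point(s)
Affine points: 29. Add the point at infinity: total = 30.

#E(F_23) = 30


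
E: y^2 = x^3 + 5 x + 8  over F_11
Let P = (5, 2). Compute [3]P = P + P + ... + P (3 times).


k = 3 = 11_2 (binary, LSB first: 11)
Double-and-add from P = (5, 2):
  bit 0 = 1: acc = O + (5, 2) = (5, 2)
  bit 1 = 1: acc = (5, 2) + (5, 9) = O

3P = O


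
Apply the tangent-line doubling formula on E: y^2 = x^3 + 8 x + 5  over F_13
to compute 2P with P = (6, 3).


Doubling: s = (3 x1^2 + a) / (2 y1)
s = (3*6^2 + 8) / (2*3) mod 13 = 2
x3 = s^2 - 2 x1 mod 13 = 2^2 - 2*6 = 5
y3 = s (x1 - x3) - y1 mod 13 = 2 * (6 - 5) - 3 = 12

2P = (5, 12)


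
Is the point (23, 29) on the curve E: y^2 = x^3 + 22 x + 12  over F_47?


Check whether y^2 = x^3 + 22 x + 12 (mod 47) for (x, y) = (23, 29).
LHS: y^2 = 29^2 mod 47 = 42
RHS: x^3 + 22 x + 12 = 23^3 + 22*23 + 12 mod 47 = 42
LHS = RHS

Yes, on the curve


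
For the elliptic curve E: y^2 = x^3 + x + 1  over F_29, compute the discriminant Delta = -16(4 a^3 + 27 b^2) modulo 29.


4 a^3 + 27 b^2 = 4*1^3 + 27*1^2 = 4 + 27 = 31
Delta = -16 * (31) = -496
Delta mod 29 = 26

Delta = 26 (mod 29)


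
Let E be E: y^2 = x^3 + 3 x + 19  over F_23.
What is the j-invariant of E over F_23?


Delta = -16(4 a^3 + 27 b^2) mod 23 = 8
-1728 * (4 a)^3 = -1728 * (4*3)^3 mod 23 = 14
j = 14 * 8^(-1) mod 23 = 19

j = 19 (mod 23)


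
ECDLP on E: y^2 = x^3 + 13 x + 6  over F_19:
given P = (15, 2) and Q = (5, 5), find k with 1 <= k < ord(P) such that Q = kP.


Enumerate multiples of P until we hit Q = (5, 5):
  1P = (15, 2)
  2P = (9, 4)
  3P = (12, 16)
  4P = (18, 12)
  5P = (14, 14)
  6P = (1, 1)
  7P = (0, 14)
  8P = (13, 4)
  9P = (11, 13)
  10P = (16, 15)
  11P = (5, 14)
  12P = (5, 5)
Match found at i = 12.

k = 12


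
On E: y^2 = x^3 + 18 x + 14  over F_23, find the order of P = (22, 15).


Compute successive multiples of P until we hit O:
  1P = (22, 15)
  2P = (11, 18)
  3P = (3, 7)
  4P = (2, 14)
  5P = (17, 14)
  6P = (19, 4)
  7P = (21, 4)
  8P = (9, 13)
  ... (continuing to 32P)
  32P = O

ord(P) = 32


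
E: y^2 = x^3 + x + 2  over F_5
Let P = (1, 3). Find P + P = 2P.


Doubling: s = (3 x1^2 + a) / (2 y1)
s = (3*1^2 + 1) / (2*3) mod 5 = 4
x3 = s^2 - 2 x1 mod 5 = 4^2 - 2*1 = 4
y3 = s (x1 - x3) - y1 mod 5 = 4 * (1 - 4) - 3 = 0

2P = (4, 0)


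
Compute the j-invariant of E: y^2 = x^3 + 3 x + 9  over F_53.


Delta = -16(4 a^3 + 27 b^2) mod 53 = 9
-1728 * (4 a)^3 = -1728 * (4*3)^3 mod 53 = 36
j = 36 * 9^(-1) mod 53 = 4

j = 4 (mod 53)


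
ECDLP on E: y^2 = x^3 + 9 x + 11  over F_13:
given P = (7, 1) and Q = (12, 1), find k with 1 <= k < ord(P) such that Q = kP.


Enumerate multiples of P until we hit Q = (12, 1):
  1P = (7, 1)
  2P = (12, 12)
  3P = (3, 0)
  4P = (12, 1)
Match found at i = 4.

k = 4


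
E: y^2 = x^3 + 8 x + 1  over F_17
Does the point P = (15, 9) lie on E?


Check whether y^2 = x^3 + 8 x + 1 (mod 17) for (x, y) = (15, 9).
LHS: y^2 = 9^2 mod 17 = 13
RHS: x^3 + 8 x + 1 = 15^3 + 8*15 + 1 mod 17 = 11
LHS != RHS

No, not on the curve


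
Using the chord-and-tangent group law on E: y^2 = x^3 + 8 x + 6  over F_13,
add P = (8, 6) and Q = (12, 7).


P != Q, so use the chord formula.
s = (y2 - y1) / (x2 - x1) = (1) / (4) mod 13 = 10
x3 = s^2 - x1 - x2 mod 13 = 10^2 - 8 - 12 = 2
y3 = s (x1 - x3) - y1 mod 13 = 10 * (8 - 2) - 6 = 2

P + Q = (2, 2)


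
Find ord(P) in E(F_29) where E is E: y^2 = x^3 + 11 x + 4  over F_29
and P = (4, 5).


Compute successive multiples of P until we hit O:
  1P = (4, 5)
  2P = (1, 4)
  3P = (8, 13)
  4P = (21, 19)
  5P = (11, 8)
  6P = (13, 16)
  7P = (16, 19)
  8P = (16, 10)
  ... (continuing to 15P)
  15P = O

ord(P) = 15


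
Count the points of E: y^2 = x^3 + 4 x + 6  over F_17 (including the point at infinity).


For each x in F_17, count y with y^2 = x^3 + 4 x + 6 mod 17:
  x = 4: RHS = 1, y in [1, 16]  -> 2 point(s)
  x = 5: RHS = 15, y in [7, 10]  -> 2 point(s)
  x = 6: RHS = 8, y in [5, 12]  -> 2 point(s)
  x = 10: RHS = 9, y in [3, 14]  -> 2 point(s)
  x = 11: RHS = 4, y in [2, 15]  -> 2 point(s)
  x = 14: RHS = 1, y in [1, 16]  -> 2 point(s)
  x = 16: RHS = 1, y in [1, 16]  -> 2 point(s)
Affine points: 14. Add the point at infinity: total = 15.

#E(F_17) = 15


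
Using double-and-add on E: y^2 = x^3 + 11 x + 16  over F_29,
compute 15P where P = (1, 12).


k = 15 = 1111_2 (binary, LSB first: 1111)
Double-and-add from P = (1, 12):
  bit 0 = 1: acc = O + (1, 12) = (1, 12)
  bit 1 = 1: acc = (1, 12) + (7, 28) = (12, 7)
  bit 2 = 1: acc = (12, 7) + (21, 5) = (5, 14)
  bit 3 = 1: acc = (5, 14) + (16, 24) = (28, 2)

15P = (28, 2)


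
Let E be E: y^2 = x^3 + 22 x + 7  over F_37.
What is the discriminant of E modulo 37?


4 a^3 + 27 b^2 = 4*22^3 + 27*7^2 = 42592 + 1323 = 43915
Delta = -16 * (43915) = -702640
Delta mod 37 = 27

Delta = 27 (mod 37)


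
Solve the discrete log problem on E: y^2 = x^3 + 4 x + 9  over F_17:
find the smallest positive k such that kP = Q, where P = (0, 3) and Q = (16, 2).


Enumerate multiples of P until we hit Q = (16, 2):
  1P = (0, 3)
  2P = (8, 3)
  3P = (9, 14)
  4P = (16, 2)
Match found at i = 4.

k = 4


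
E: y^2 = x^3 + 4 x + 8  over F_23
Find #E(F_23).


For each x in F_23, count y with y^2 = x^3 + 4 x + 8 mod 23:
  x = 0: RHS = 8, y in [10, 13]  -> 2 point(s)
  x = 1: RHS = 13, y in [6, 17]  -> 2 point(s)
  x = 2: RHS = 1, y in [1, 22]  -> 2 point(s)
  x = 3: RHS = 1, y in [1, 22]  -> 2 point(s)
  x = 6: RHS = 18, y in [8, 15]  -> 2 point(s)
  x = 8: RHS = 0, y in [0]  -> 1 point(s)
  x = 10: RHS = 13, y in [6, 17]  -> 2 point(s)
  x = 11: RHS = 3, y in [7, 16]  -> 2 point(s)
  x = 12: RHS = 13, y in [6, 17]  -> 2 point(s)
  x = 13: RHS = 3, y in [7, 16]  -> 2 point(s)
  x = 14: RHS = 2, y in [5, 18]  -> 2 point(s)
  x = 15: RHS = 16, y in [4, 19]  -> 2 point(s)
  x = 18: RHS = 1, y in [1, 22]  -> 2 point(s)
  x = 22: RHS = 3, y in [7, 16]  -> 2 point(s)
Affine points: 27. Add the point at infinity: total = 28.

#E(F_23) = 28


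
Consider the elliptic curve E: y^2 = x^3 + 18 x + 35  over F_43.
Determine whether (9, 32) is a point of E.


Check whether y^2 = x^3 + 18 x + 35 (mod 43) for (x, y) = (9, 32).
LHS: y^2 = 32^2 mod 43 = 35
RHS: x^3 + 18 x + 35 = 9^3 + 18*9 + 35 mod 43 = 23
LHS != RHS

No, not on the curve


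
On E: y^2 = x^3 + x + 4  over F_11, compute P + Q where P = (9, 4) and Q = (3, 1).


P != Q, so use the chord formula.
s = (y2 - y1) / (x2 - x1) = (8) / (5) mod 11 = 6
x3 = s^2 - x1 - x2 mod 11 = 6^2 - 9 - 3 = 2
y3 = s (x1 - x3) - y1 mod 11 = 6 * (9 - 2) - 4 = 5

P + Q = (2, 5)


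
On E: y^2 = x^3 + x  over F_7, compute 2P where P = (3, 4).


Doubling: s = (3 x1^2 + a) / (2 y1)
s = (3*3^2 + 1) / (2*4) mod 7 = 0
x3 = s^2 - 2 x1 mod 7 = 0^2 - 2*3 = 1
y3 = s (x1 - x3) - y1 mod 7 = 0 * (3 - 1) - 4 = 3

2P = (1, 3)


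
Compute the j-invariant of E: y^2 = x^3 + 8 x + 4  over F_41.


Delta = -16(4 a^3 + 27 b^2) mod 41 = 8
-1728 * (4 a)^3 = -1728 * (4*8)^3 mod 41 = 28
j = 28 * 8^(-1) mod 41 = 24

j = 24 (mod 41)


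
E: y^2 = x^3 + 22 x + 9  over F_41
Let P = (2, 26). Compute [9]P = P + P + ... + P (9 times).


k = 9 = 1001_2 (binary, LSB first: 1001)
Double-and-add from P = (2, 26):
  bit 0 = 1: acc = O + (2, 26) = (2, 26)
  bit 1 = 0: acc unchanged = (2, 26)
  bit 2 = 0: acc unchanged = (2, 26)
  bit 3 = 1: acc = (2, 26) + (18, 28) = (5, 30)

9P = (5, 30)


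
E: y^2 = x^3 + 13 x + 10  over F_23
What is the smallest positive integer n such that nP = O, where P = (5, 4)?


Compute successive multiples of P until we hit O:
  1P = (5, 4)
  2P = (19, 3)
  3P = (1, 22)
  4P = (20, 6)
  5P = (11, 9)
  6P = (16, 6)
  7P = (18, 2)
  8P = (12, 13)
  ... (continuing to 19P)
  19P = O

ord(P) = 19


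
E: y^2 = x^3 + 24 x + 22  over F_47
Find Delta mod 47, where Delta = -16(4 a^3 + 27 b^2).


4 a^3 + 27 b^2 = 4*24^3 + 27*22^2 = 55296 + 13068 = 68364
Delta = -16 * (68364) = -1093824
Delta mod 47 = 7

Delta = 7 (mod 47)


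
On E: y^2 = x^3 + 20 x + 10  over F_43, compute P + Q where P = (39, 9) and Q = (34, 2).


P != Q, so use the chord formula.
s = (y2 - y1) / (x2 - x1) = (36) / (38) mod 43 = 10
x3 = s^2 - x1 - x2 mod 43 = 10^2 - 39 - 34 = 27
y3 = s (x1 - x3) - y1 mod 43 = 10 * (39 - 27) - 9 = 25

P + Q = (27, 25)


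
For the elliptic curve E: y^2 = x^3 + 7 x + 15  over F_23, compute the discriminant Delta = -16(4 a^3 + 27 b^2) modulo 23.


4 a^3 + 27 b^2 = 4*7^3 + 27*15^2 = 1372 + 6075 = 7447
Delta = -16 * (7447) = -119152
Delta mod 23 = 11

Delta = 11 (mod 23)


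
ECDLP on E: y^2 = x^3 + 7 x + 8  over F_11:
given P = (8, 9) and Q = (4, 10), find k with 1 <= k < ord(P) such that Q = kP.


Enumerate multiples of P until we hit Q = (4, 10):
  1P = (8, 9)
  2P = (4, 1)
  3P = (3, 1)
  4P = (3, 10)
  5P = (4, 10)
Match found at i = 5.

k = 5


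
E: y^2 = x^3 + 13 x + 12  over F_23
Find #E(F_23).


For each x in F_23, count y with y^2 = x^3 + 13 x + 12 mod 23:
  x = 0: RHS = 12, y in [9, 14]  -> 2 point(s)
  x = 1: RHS = 3, y in [7, 16]  -> 2 point(s)
  x = 2: RHS = 0, y in [0]  -> 1 point(s)
  x = 3: RHS = 9, y in [3, 20]  -> 2 point(s)
  x = 4: RHS = 13, y in [6, 17]  -> 2 point(s)
  x = 5: RHS = 18, y in [8, 15]  -> 2 point(s)
  x = 7: RHS = 9, y in [3, 20]  -> 2 point(s)
  x = 13: RHS = 9, y in [3, 20]  -> 2 point(s)
  x = 18: RHS = 6, y in [11, 12]  -> 2 point(s)
  x = 21: RHS = 1, y in [1, 22]  -> 2 point(s)
Affine points: 19. Add the point at infinity: total = 20.

#E(F_23) = 20


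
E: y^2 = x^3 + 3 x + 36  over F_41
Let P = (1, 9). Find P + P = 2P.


Doubling: s = (3 x1^2 + a) / (2 y1)
s = (3*1^2 + 3) / (2*9) mod 41 = 14
x3 = s^2 - 2 x1 mod 41 = 14^2 - 2*1 = 30
y3 = s (x1 - x3) - y1 mod 41 = 14 * (1 - 30) - 9 = 36

2P = (30, 36)


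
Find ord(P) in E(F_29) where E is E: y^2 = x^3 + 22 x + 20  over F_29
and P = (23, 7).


Compute successive multiples of P until we hit O:
  1P = (23, 7)
  2P = (13, 3)
  3P = (21, 17)
  4P = (10, 15)
  5P = (18, 10)
  6P = (22, 4)
  7P = (22, 25)
  8P = (18, 19)
  ... (continuing to 13P)
  13P = O

ord(P) = 13


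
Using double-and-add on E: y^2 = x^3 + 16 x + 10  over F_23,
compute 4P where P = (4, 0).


k = 4 = 100_2 (binary, LSB first: 001)
Double-and-add from P = (4, 0):
  bit 0 = 0: acc unchanged = O
  bit 1 = 0: acc unchanged = O
  bit 2 = 1: acc = O + O = O

4P = O


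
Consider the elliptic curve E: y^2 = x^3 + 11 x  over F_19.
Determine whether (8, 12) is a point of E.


Check whether y^2 = x^3 + 11 x + 0 (mod 19) for (x, y) = (8, 12).
LHS: y^2 = 12^2 mod 19 = 11
RHS: x^3 + 11 x + 0 = 8^3 + 11*8 + 0 mod 19 = 11
LHS = RHS

Yes, on the curve


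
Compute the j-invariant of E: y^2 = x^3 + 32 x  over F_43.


Delta = -16(4 a^3 + 27 b^2) mod 43 = 1
-1728 * (4 a)^3 = -1728 * (4*32)^3 mod 43 = 8
j = 8 * 1^(-1) mod 43 = 8

j = 8 (mod 43)


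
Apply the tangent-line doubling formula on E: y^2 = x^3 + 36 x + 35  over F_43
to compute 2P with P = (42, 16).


Doubling: s = (3 x1^2 + a) / (2 y1)
s = (3*42^2 + 36) / (2*16) mod 43 = 16
x3 = s^2 - 2 x1 mod 43 = 16^2 - 2*42 = 0
y3 = s (x1 - x3) - y1 mod 43 = 16 * (42 - 0) - 16 = 11

2P = (0, 11)


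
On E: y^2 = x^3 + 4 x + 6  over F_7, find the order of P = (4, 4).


Compute successive multiples of P until we hit O:
  1P = (4, 4)
  2P = (1, 5)
  3P = (6, 6)
  4P = (5, 2)
  5P = (2, 6)
  6P = (2, 1)
  7P = (5, 5)
  8P = (6, 1)
  ... (continuing to 11P)
  11P = O

ord(P) = 11


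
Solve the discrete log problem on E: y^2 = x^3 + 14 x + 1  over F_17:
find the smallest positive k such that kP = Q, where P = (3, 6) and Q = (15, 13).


Enumerate multiples of P until we hit Q = (15, 13):
  1P = (3, 6)
  2P = (15, 4)
  3P = (8, 9)
  4P = (5, 3)
  5P = (7, 0)
  6P = (5, 14)
  7P = (8, 8)
  8P = (15, 13)
Match found at i = 8.

k = 8


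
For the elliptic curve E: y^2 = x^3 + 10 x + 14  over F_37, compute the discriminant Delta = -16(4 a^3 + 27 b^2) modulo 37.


4 a^3 + 27 b^2 = 4*10^3 + 27*14^2 = 4000 + 5292 = 9292
Delta = -16 * (9292) = -148672
Delta mod 37 = 31

Delta = 31 (mod 37)


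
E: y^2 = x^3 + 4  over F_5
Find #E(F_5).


For each x in F_5, count y with y^2 = x^3 + 0 x + 4 mod 5:
  x = 0: RHS = 4, y in [2, 3]  -> 2 point(s)
  x = 1: RHS = 0, y in [0]  -> 1 point(s)
  x = 3: RHS = 1, y in [1, 4]  -> 2 point(s)
Affine points: 5. Add the point at infinity: total = 6.

#E(F_5) = 6


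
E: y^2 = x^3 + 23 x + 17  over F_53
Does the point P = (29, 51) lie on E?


Check whether y^2 = x^3 + 23 x + 17 (mod 53) for (x, y) = (29, 51).
LHS: y^2 = 51^2 mod 53 = 4
RHS: x^3 + 23 x + 17 = 29^3 + 23*29 + 17 mod 53 = 4
LHS = RHS

Yes, on the curve


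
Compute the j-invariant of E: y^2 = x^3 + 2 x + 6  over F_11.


Delta = -16(4 a^3 + 27 b^2) mod 11 = 7
-1728 * (4 a)^3 = -1728 * (4*2)^3 mod 11 = 5
j = 5 * 7^(-1) mod 11 = 7

j = 7 (mod 11)


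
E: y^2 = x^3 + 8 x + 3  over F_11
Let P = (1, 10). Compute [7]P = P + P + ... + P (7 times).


k = 7 = 111_2 (binary, LSB first: 111)
Double-and-add from P = (1, 10):
  bit 0 = 1: acc = O + (1, 10) = (1, 10)
  bit 1 = 1: acc = (1, 10) + (9, 1) = (10, 7)
  bit 2 = 1: acc = (10, 7) + (5, 6) = (0, 6)

7P = (0, 6)


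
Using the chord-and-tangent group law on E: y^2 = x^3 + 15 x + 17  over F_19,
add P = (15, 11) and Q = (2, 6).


P != Q, so use the chord formula.
s = (y2 - y1) / (x2 - x1) = (14) / (6) mod 19 = 15
x3 = s^2 - x1 - x2 mod 19 = 15^2 - 15 - 2 = 18
y3 = s (x1 - x3) - y1 mod 19 = 15 * (15 - 18) - 11 = 1

P + Q = (18, 1)


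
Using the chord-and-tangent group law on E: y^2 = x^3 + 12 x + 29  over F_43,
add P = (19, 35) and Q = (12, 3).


P != Q, so use the chord formula.
s = (y2 - y1) / (x2 - x1) = (11) / (36) mod 43 = 23
x3 = s^2 - x1 - x2 mod 43 = 23^2 - 19 - 12 = 25
y3 = s (x1 - x3) - y1 mod 43 = 23 * (19 - 25) - 35 = 42

P + Q = (25, 42)


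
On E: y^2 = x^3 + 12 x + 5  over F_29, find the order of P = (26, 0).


Compute successive multiples of P until we hit O:
  1P = (26, 0)
  2P = O

ord(P) = 2


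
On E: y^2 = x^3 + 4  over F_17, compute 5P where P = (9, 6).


k = 5 = 101_2 (binary, LSB first: 101)
Double-and-add from P = (9, 6):
  bit 0 = 1: acc = O + (9, 6) = (9, 6)
  bit 1 = 0: acc unchanged = (9, 6)
  bit 2 = 1: acc = (9, 6) + (0, 15) = (9, 11)

5P = (9, 11)


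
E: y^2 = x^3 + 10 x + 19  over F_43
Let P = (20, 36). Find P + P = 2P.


Doubling: s = (3 x1^2 + a) / (2 y1)
s = (3*20^2 + 10) / (2*36) mod 43 = 18
x3 = s^2 - 2 x1 mod 43 = 18^2 - 2*20 = 26
y3 = s (x1 - x3) - y1 mod 43 = 18 * (20 - 26) - 36 = 28

2P = (26, 28)


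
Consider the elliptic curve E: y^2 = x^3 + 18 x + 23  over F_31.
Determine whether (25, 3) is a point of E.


Check whether y^2 = x^3 + 18 x + 23 (mod 31) for (x, y) = (25, 3).
LHS: y^2 = 3^2 mod 31 = 9
RHS: x^3 + 18 x + 23 = 25^3 + 18*25 + 23 mod 31 = 9
LHS = RHS

Yes, on the curve


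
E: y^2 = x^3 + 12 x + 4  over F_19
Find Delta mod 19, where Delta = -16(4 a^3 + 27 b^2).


4 a^3 + 27 b^2 = 4*12^3 + 27*4^2 = 6912 + 432 = 7344
Delta = -16 * (7344) = -117504
Delta mod 19 = 11

Delta = 11 (mod 19)


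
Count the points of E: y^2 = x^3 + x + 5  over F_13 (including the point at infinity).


For each x in F_13, count y with y^2 = x^3 + 1 x + 5 mod 13:
  x = 3: RHS = 9, y in [3, 10]  -> 2 point(s)
  x = 7: RHS = 4, y in [2, 11]  -> 2 point(s)
  x = 10: RHS = 1, y in [1, 12]  -> 2 point(s)
  x = 12: RHS = 3, y in [4, 9]  -> 2 point(s)
Affine points: 8. Add the point at infinity: total = 9.

#E(F_13) = 9


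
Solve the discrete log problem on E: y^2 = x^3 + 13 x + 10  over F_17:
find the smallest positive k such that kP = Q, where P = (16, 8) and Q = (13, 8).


Enumerate multiples of P until we hit Q = (13, 8):
  1P = (16, 8)
  2P = (3, 5)
  3P = (6, 10)
  4P = (10, 1)
  5P = (7, 11)
  6P = (13, 8)
Match found at i = 6.

k = 6


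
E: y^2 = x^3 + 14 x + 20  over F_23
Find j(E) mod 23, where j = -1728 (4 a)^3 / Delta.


Delta = -16(4 a^3 + 27 b^2) mod 23 = 11
-1728 * (4 a)^3 = -1728 * (4*14)^3 mod 23 = 13
j = 13 * 11^(-1) mod 23 = 20

j = 20 (mod 23)


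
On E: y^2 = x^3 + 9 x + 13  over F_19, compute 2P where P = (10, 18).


k = 2 = 10_2 (binary, LSB first: 01)
Double-and-add from P = (10, 18):
  bit 0 = 0: acc unchanged = O
  bit 1 = 1: acc = O + (10, 1) = (10, 1)

2P = (10, 1)


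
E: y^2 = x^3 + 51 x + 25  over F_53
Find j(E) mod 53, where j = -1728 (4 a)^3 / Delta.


Delta = -16(4 a^3 + 27 b^2) mod 53 = 17
-1728 * (4 a)^3 = -1728 * (4*51)^3 mod 53 = 7
j = 7 * 17^(-1) mod 53 = 16

j = 16 (mod 53)


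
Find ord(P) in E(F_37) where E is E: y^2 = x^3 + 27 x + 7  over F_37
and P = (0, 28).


Compute successive multiples of P until we hit O:
  1P = (0, 28)
  2P = (30, 17)
  3P = (14, 24)
  4P = (11, 28)
  5P = (26, 9)
  6P = (36, 4)
  7P = (22, 36)
  8P = (24, 7)
  ... (continuing to 38P)
  38P = O

ord(P) = 38


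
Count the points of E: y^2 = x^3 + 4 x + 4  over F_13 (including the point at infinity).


For each x in F_13, count y with y^2 = x^3 + 4 x + 4 mod 13:
  x = 0: RHS = 4, y in [2, 11]  -> 2 point(s)
  x = 1: RHS = 9, y in [3, 10]  -> 2 point(s)
  x = 3: RHS = 4, y in [2, 11]  -> 2 point(s)
  x = 6: RHS = 10, y in [6, 7]  -> 2 point(s)
  x = 10: RHS = 4, y in [2, 11]  -> 2 point(s)
  x = 11: RHS = 1, y in [1, 12]  -> 2 point(s)
  x = 12: RHS = 12, y in [5, 8]  -> 2 point(s)
Affine points: 14. Add the point at infinity: total = 15.

#E(F_13) = 15


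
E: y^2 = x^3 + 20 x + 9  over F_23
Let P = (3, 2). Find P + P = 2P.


Doubling: s = (3 x1^2 + a) / (2 y1)
s = (3*3^2 + 20) / (2*2) mod 23 = 6
x3 = s^2 - 2 x1 mod 23 = 6^2 - 2*3 = 7
y3 = s (x1 - x3) - y1 mod 23 = 6 * (3 - 7) - 2 = 20

2P = (7, 20)


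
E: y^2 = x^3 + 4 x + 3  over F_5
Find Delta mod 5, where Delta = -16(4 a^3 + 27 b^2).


4 a^3 + 27 b^2 = 4*4^3 + 27*3^2 = 256 + 243 = 499
Delta = -16 * (499) = -7984
Delta mod 5 = 1

Delta = 1 (mod 5)


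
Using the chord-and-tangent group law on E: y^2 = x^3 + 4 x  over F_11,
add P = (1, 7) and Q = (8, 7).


P != Q, so use the chord formula.
s = (y2 - y1) / (x2 - x1) = (0) / (7) mod 11 = 0
x3 = s^2 - x1 - x2 mod 11 = 0^2 - 1 - 8 = 2
y3 = s (x1 - x3) - y1 mod 11 = 0 * (1 - 2) - 7 = 4

P + Q = (2, 4)


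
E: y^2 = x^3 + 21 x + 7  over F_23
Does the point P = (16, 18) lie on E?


Check whether y^2 = x^3 + 21 x + 7 (mod 23) for (x, y) = (16, 18).
LHS: y^2 = 18^2 mod 23 = 2
RHS: x^3 + 21 x + 7 = 16^3 + 21*16 + 7 mod 23 = 0
LHS != RHS

No, not on the curve


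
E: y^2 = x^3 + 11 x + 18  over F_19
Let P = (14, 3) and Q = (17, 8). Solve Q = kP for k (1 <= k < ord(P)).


Enumerate multiples of P until we hit Q = (17, 8):
  1P = (14, 3)
  2P = (17, 11)
  3P = (12, 15)
  4P = (10, 11)
  5P = (18, 5)
  6P = (11, 8)
  7P = (1, 7)
  8P = (15, 9)
  9P = (7, 1)
  10P = (7, 18)
  11P = (15, 10)
  12P = (1, 12)
  13P = (11, 11)
  14P = (18, 14)
  15P = (10, 8)
  16P = (12, 4)
  17P = (17, 8)
Match found at i = 17.

k = 17


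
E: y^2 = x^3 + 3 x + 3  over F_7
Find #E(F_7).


For each x in F_7, count y with y^2 = x^3 + 3 x + 3 mod 7:
  x = 1: RHS = 0, y in [0]  -> 1 point(s)
  x = 3: RHS = 4, y in [2, 5]  -> 2 point(s)
  x = 4: RHS = 2, y in [3, 4]  -> 2 point(s)
Affine points: 5. Add the point at infinity: total = 6.

#E(F_7) = 6


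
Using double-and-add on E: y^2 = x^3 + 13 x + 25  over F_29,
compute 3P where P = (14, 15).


k = 3 = 11_2 (binary, LSB first: 11)
Double-and-add from P = (14, 15):
  bit 0 = 1: acc = O + (14, 15) = (14, 15)
  bit 1 = 1: acc = (14, 15) + (7, 16) = (24, 3)

3P = (24, 3)


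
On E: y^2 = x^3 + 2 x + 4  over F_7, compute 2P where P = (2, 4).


Doubling: s = (3 x1^2 + a) / (2 y1)
s = (3*2^2 + 2) / (2*4) mod 7 = 0
x3 = s^2 - 2 x1 mod 7 = 0^2 - 2*2 = 3
y3 = s (x1 - x3) - y1 mod 7 = 0 * (2 - 3) - 4 = 3

2P = (3, 3)


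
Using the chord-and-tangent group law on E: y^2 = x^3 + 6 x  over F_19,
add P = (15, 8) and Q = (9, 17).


P != Q, so use the chord formula.
s = (y2 - y1) / (x2 - x1) = (9) / (13) mod 19 = 8
x3 = s^2 - x1 - x2 mod 19 = 8^2 - 15 - 9 = 2
y3 = s (x1 - x3) - y1 mod 19 = 8 * (15 - 2) - 8 = 1

P + Q = (2, 1)


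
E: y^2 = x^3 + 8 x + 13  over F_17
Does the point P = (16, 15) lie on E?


Check whether y^2 = x^3 + 8 x + 13 (mod 17) for (x, y) = (16, 15).
LHS: y^2 = 15^2 mod 17 = 4
RHS: x^3 + 8 x + 13 = 16^3 + 8*16 + 13 mod 17 = 4
LHS = RHS

Yes, on the curve


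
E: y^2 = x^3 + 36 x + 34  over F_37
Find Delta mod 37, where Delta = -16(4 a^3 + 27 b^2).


4 a^3 + 27 b^2 = 4*36^3 + 27*34^2 = 186624 + 31212 = 217836
Delta = -16 * (217836) = -3485376
Delta mod 37 = 24

Delta = 24 (mod 37)


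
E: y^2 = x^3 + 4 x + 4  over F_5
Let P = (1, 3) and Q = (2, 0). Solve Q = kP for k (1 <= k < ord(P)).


Enumerate multiples of P until we hit Q = (2, 0):
  1P = (1, 3)
  2P = (2, 0)
Match found at i = 2.

k = 2


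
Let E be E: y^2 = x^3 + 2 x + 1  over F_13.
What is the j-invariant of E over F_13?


Delta = -16(4 a^3 + 27 b^2) mod 13 = 5
-1728 * (4 a)^3 = -1728 * (4*2)^3 mod 13 = 5
j = 5 * 5^(-1) mod 13 = 1

j = 1 (mod 13)


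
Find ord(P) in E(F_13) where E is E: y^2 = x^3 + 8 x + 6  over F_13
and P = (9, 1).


Compute successive multiples of P until we hit O:
  1P = (9, 1)
  2P = (12, 6)
  3P = (2, 2)
  4P = (6, 6)
  5P = (8, 6)
  6P = (8, 7)
  7P = (6, 7)
  8P = (2, 11)
  ... (continuing to 11P)
  11P = O

ord(P) = 11


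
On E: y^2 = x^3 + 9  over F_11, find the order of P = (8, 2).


Compute successive multiples of P until we hit O:
  1P = (8, 2)
  2P = (0, 8)
  3P = (7, 0)
  4P = (0, 3)
  5P = (8, 9)
  6P = O

ord(P) = 6


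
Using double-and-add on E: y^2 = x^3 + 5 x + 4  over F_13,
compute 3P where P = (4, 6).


k = 3 = 11_2 (binary, LSB first: 11)
Double-and-add from P = (4, 6):
  bit 0 = 1: acc = O + (4, 6) = (4, 6)
  bit 1 = 1: acc = (4, 6) + (6, 9) = (2, 10)

3P = (2, 10)


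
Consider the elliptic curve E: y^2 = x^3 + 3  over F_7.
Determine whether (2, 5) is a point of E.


Check whether y^2 = x^3 + 0 x + 3 (mod 7) for (x, y) = (2, 5).
LHS: y^2 = 5^2 mod 7 = 4
RHS: x^3 + 0 x + 3 = 2^3 + 0*2 + 3 mod 7 = 4
LHS = RHS

Yes, on the curve


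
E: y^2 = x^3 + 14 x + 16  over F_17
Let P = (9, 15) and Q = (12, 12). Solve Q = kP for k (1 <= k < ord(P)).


Enumerate multiples of P until we hit Q = (12, 12):
  1P = (9, 15)
  2P = (12, 12)
Match found at i = 2.

k = 2


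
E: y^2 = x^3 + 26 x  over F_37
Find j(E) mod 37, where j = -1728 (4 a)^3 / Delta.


Delta = -16(4 a^3 + 27 b^2) mod 37 = 10
-1728 * (4 a)^3 = -1728 * (4*26)^3 mod 37 = 1
j = 1 * 10^(-1) mod 37 = 26

j = 26 (mod 37)


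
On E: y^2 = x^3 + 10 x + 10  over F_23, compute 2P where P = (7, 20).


Doubling: s = (3 x1^2 + a) / (2 y1)
s = (3*7^2 + 10) / (2*20) mod 23 = 16
x3 = s^2 - 2 x1 mod 23 = 16^2 - 2*7 = 12
y3 = s (x1 - x3) - y1 mod 23 = 16 * (7 - 12) - 20 = 15

2P = (12, 15)


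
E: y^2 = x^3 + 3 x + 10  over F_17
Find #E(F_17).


For each x in F_17, count y with y^2 = x^3 + 3 x + 10 mod 17:
  x = 4: RHS = 1, y in [1, 16]  -> 2 point(s)
  x = 7: RHS = 0, y in [0]  -> 1 point(s)
  x = 8: RHS = 2, y in [6, 11]  -> 2 point(s)
  x = 9: RHS = 1, y in [1, 16]  -> 2 point(s)
  x = 13: RHS = 2, y in [6, 11]  -> 2 point(s)
  x = 14: RHS = 8, y in [5, 12]  -> 2 point(s)
  x = 15: RHS = 13, y in [8, 9]  -> 2 point(s)
Affine points: 13. Add the point at infinity: total = 14.

#E(F_17) = 14


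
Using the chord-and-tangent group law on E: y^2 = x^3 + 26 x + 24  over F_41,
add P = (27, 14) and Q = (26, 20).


P != Q, so use the chord formula.
s = (y2 - y1) / (x2 - x1) = (6) / (40) mod 41 = 35
x3 = s^2 - x1 - x2 mod 41 = 35^2 - 27 - 26 = 24
y3 = s (x1 - x3) - y1 mod 41 = 35 * (27 - 24) - 14 = 9

P + Q = (24, 9)


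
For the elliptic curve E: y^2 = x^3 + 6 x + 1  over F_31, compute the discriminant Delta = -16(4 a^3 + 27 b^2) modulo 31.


4 a^3 + 27 b^2 = 4*6^3 + 27*1^2 = 864 + 27 = 891
Delta = -16 * (891) = -14256
Delta mod 31 = 4

Delta = 4 (mod 31)


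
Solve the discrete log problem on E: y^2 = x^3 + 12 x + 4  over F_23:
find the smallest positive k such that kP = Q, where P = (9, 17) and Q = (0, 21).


Enumerate multiples of P until we hit Q = (0, 21):
  1P = (9, 17)
  2P = (21, 8)
  3P = (18, 7)
  4P = (12, 17)
  5P = (2, 6)
  6P = (14, 8)
  7P = (6, 19)
  8P = (11, 15)
  9P = (4, 1)
  10P = (0, 21)
Match found at i = 10.

k = 10


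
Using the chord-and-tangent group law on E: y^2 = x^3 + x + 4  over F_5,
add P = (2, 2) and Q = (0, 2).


P != Q, so use the chord formula.
s = (y2 - y1) / (x2 - x1) = (0) / (3) mod 5 = 0
x3 = s^2 - x1 - x2 mod 5 = 0^2 - 2 - 0 = 3
y3 = s (x1 - x3) - y1 mod 5 = 0 * (2 - 3) - 2 = 3

P + Q = (3, 3)


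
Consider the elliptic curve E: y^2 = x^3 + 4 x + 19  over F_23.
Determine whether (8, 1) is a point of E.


Check whether y^2 = x^3 + 4 x + 19 (mod 23) for (x, y) = (8, 1).
LHS: y^2 = 1^2 mod 23 = 1
RHS: x^3 + 4 x + 19 = 8^3 + 4*8 + 19 mod 23 = 11
LHS != RHS

No, not on the curve


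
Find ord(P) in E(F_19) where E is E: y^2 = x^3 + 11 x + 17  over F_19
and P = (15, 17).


Compute successive multiples of P until we hit O:
  1P = (15, 17)
  2P = (13, 1)
  3P = (17, 5)
  4P = (4, 12)
  5P = (9, 3)
  6P = (11, 5)
  7P = (2, 3)
  8P = (18, 9)
  ... (continuing to 28P)
  28P = O

ord(P) = 28


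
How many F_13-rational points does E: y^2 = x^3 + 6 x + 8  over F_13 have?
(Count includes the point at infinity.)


For each x in F_13, count y with y^2 = x^3 + 6 x + 8 mod 13:
  x = 3: RHS = 1, y in [1, 12]  -> 2 point(s)
  x = 6: RHS = 0, y in [0]  -> 1 point(s)
  x = 7: RHS = 3, y in [4, 9]  -> 2 point(s)
  x = 8: RHS = 9, y in [3, 10]  -> 2 point(s)
  x = 11: RHS = 1, y in [1, 12]  -> 2 point(s)
  x = 12: RHS = 1, y in [1, 12]  -> 2 point(s)
Affine points: 11. Add the point at infinity: total = 12.

#E(F_13) = 12


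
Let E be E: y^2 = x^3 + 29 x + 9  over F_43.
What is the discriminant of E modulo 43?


4 a^3 + 27 b^2 = 4*29^3 + 27*9^2 = 97556 + 2187 = 99743
Delta = -16 * (99743) = -1595888
Delta mod 43 = 14

Delta = 14 (mod 43)


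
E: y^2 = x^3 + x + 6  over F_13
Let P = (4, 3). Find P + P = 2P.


Doubling: s = (3 x1^2 + a) / (2 y1)
s = (3*4^2 + 1) / (2*3) mod 13 = 6
x3 = s^2 - 2 x1 mod 13 = 6^2 - 2*4 = 2
y3 = s (x1 - x3) - y1 mod 13 = 6 * (4 - 2) - 3 = 9

2P = (2, 9)


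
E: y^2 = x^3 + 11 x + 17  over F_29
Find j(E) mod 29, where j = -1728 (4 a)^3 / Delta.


Delta = -16(4 a^3 + 27 b^2) mod 29 = 15
-1728 * (4 a)^3 = -1728 * (4*11)^3 mod 29 = 16
j = 16 * 15^(-1) mod 29 = 3

j = 3 (mod 29)


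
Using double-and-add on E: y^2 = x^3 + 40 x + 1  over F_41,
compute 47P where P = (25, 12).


k = 47 = 101111_2 (binary, LSB first: 111101)
Double-and-add from P = (25, 12):
  bit 0 = 1: acc = O + (25, 12) = (25, 12)
  bit 1 = 1: acc = (25, 12) + (22, 7) = (15, 32)
  bit 2 = 1: acc = (15, 32) + (5, 30) = (3, 36)
  bit 3 = 1: acc = (3, 36) + (23, 38) = (31, 35)
  bit 4 = 0: acc unchanged = (31, 35)
  bit 5 = 1: acc = (31, 35) + (37, 33) = (5, 11)

47P = (5, 11)


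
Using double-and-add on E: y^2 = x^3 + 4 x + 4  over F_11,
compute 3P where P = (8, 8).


k = 3 = 11_2 (binary, LSB first: 11)
Double-and-add from P = (8, 8):
  bit 0 = 1: acc = O + (8, 8) = (8, 8)
  bit 1 = 1: acc = (8, 8) + (0, 2) = (7, 1)

3P = (7, 1)


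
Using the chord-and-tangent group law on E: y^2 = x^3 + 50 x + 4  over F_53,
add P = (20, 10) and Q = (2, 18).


P != Q, so use the chord formula.
s = (y2 - y1) / (x2 - x1) = (8) / (35) mod 53 = 29
x3 = s^2 - x1 - x2 mod 53 = 29^2 - 20 - 2 = 24
y3 = s (x1 - x3) - y1 mod 53 = 29 * (20 - 24) - 10 = 33

P + Q = (24, 33)


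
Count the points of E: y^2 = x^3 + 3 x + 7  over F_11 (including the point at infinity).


For each x in F_11, count y with y^2 = x^3 + 3 x + 7 mod 11:
  x = 1: RHS = 0, y in [0]  -> 1 point(s)
  x = 5: RHS = 4, y in [2, 9]  -> 2 point(s)
  x = 8: RHS = 4, y in [2, 9]  -> 2 point(s)
  x = 9: RHS = 4, y in [2, 9]  -> 2 point(s)
  x = 10: RHS = 3, y in [5, 6]  -> 2 point(s)
Affine points: 9. Add the point at infinity: total = 10.

#E(F_11) = 10


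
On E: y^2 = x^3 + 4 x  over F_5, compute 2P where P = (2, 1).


Doubling: s = (3 x1^2 + a) / (2 y1)
s = (3*2^2 + 4) / (2*1) mod 5 = 3
x3 = s^2 - 2 x1 mod 5 = 3^2 - 2*2 = 0
y3 = s (x1 - x3) - y1 mod 5 = 3 * (2 - 0) - 1 = 0

2P = (0, 0)


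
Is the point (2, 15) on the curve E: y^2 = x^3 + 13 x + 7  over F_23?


Check whether y^2 = x^3 + 13 x + 7 (mod 23) for (x, y) = (2, 15).
LHS: y^2 = 15^2 mod 23 = 18
RHS: x^3 + 13 x + 7 = 2^3 + 13*2 + 7 mod 23 = 18
LHS = RHS

Yes, on the curve


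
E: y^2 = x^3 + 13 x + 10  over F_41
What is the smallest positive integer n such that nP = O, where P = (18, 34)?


Compute successive multiples of P until we hit O:
  1P = (18, 34)
  2P = (14, 36)
  3P = (40, 18)
  4P = (33, 3)
  5P = (36, 36)
  6P = (27, 6)
  7P = (32, 5)
  8P = (16, 38)
  ... (continuing to 37P)
  37P = O

ord(P) = 37


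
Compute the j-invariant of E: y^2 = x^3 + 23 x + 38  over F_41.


Delta = -16(4 a^3 + 27 b^2) mod 41 = 32
-1728 * (4 a)^3 = -1728 * (4*23)^3 mod 41 = 27
j = 27 * 32^(-1) mod 41 = 38

j = 38 (mod 41)


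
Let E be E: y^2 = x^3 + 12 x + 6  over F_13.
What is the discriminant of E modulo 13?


4 a^3 + 27 b^2 = 4*12^3 + 27*6^2 = 6912 + 972 = 7884
Delta = -16 * (7884) = -126144
Delta mod 13 = 8

Delta = 8 (mod 13)


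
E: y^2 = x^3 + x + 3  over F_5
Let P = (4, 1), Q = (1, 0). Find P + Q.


P != Q, so use the chord formula.
s = (y2 - y1) / (x2 - x1) = (4) / (2) mod 5 = 2
x3 = s^2 - x1 - x2 mod 5 = 2^2 - 4 - 1 = 4
y3 = s (x1 - x3) - y1 mod 5 = 2 * (4 - 4) - 1 = 4

P + Q = (4, 4)


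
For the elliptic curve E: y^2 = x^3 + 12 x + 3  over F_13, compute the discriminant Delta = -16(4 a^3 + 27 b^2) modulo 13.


4 a^3 + 27 b^2 = 4*12^3 + 27*3^2 = 6912 + 243 = 7155
Delta = -16 * (7155) = -114480
Delta mod 13 = 11

Delta = 11 (mod 13)


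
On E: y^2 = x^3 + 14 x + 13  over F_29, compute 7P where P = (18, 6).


k = 7 = 111_2 (binary, LSB first: 111)
Double-and-add from P = (18, 6):
  bit 0 = 1: acc = O + (18, 6) = (18, 6)
  bit 1 = 1: acc = (18, 6) + (22, 23) = (27, 21)
  bit 2 = 1: acc = (27, 21) + (19, 2) = (19, 27)

7P = (19, 27)


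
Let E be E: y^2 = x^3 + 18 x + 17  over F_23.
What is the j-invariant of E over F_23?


Delta = -16(4 a^3 + 27 b^2) mod 23 = 15
-1728 * (4 a)^3 = -1728 * (4*18)^3 mod 23 = 11
j = 11 * 15^(-1) mod 23 = 13

j = 13 (mod 23)


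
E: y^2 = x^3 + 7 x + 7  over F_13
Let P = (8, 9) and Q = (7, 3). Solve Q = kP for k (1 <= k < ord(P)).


Enumerate multiples of P until we hit Q = (7, 3):
  1P = (8, 9)
  2P = (7, 10)
  3P = (12, 8)
  4P = (2, 9)
  5P = (3, 4)
  6P = (3, 9)
  7P = (2, 4)
  8P = (12, 5)
  9P = (7, 3)
Match found at i = 9.

k = 9


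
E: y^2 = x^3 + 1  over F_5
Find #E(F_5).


For each x in F_5, count y with y^2 = x^3 + 0 x + 1 mod 5:
  x = 0: RHS = 1, y in [1, 4]  -> 2 point(s)
  x = 2: RHS = 4, y in [2, 3]  -> 2 point(s)
  x = 4: RHS = 0, y in [0]  -> 1 point(s)
Affine points: 5. Add the point at infinity: total = 6.

#E(F_5) = 6


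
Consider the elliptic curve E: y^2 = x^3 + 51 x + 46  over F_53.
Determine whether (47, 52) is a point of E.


Check whether y^2 = x^3 + 51 x + 46 (mod 53) for (x, y) = (47, 52).
LHS: y^2 = 52^2 mod 53 = 1
RHS: x^3 + 51 x + 46 = 47^3 + 51*47 + 46 mod 53 = 1
LHS = RHS

Yes, on the curve


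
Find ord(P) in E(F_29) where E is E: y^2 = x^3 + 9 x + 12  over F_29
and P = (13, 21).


Compute successive multiples of P until we hit O:
  1P = (13, 21)
  2P = (19, 13)
  3P = (2, 3)
  4P = (15, 10)
  5P = (24, 25)
  6P = (1, 15)
  7P = (8, 25)
  8P = (4, 24)
  ... (continuing to 22P)
  22P = O

ord(P) = 22


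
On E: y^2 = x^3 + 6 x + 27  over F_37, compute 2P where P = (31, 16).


Doubling: s = (3 x1^2 + a) / (2 y1)
s = (3*31^2 + 6) / (2*16) mod 37 = 29
x3 = s^2 - 2 x1 mod 37 = 29^2 - 2*31 = 2
y3 = s (x1 - x3) - y1 mod 37 = 29 * (31 - 2) - 16 = 11

2P = (2, 11)


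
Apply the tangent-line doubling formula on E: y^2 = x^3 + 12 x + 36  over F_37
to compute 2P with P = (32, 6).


Doubling: s = (3 x1^2 + a) / (2 y1)
s = (3*32^2 + 12) / (2*6) mod 37 = 35
x3 = s^2 - 2 x1 mod 37 = 35^2 - 2*32 = 14
y3 = s (x1 - x3) - y1 mod 37 = 35 * (32 - 14) - 6 = 32

2P = (14, 32)


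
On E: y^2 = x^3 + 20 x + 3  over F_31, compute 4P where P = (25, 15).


k = 4 = 100_2 (binary, LSB first: 001)
Double-and-add from P = (25, 15):
  bit 0 = 0: acc unchanged = O
  bit 1 = 0: acc unchanged = O
  bit 2 = 1: acc = O + (20, 23) = (20, 23)

4P = (20, 23)


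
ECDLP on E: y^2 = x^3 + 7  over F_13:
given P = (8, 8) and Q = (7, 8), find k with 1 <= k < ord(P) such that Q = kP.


Enumerate multiples of P until we hit Q = (7, 8):
  1P = (8, 8)
  2P = (11, 8)
  3P = (7, 5)
  4P = (7, 8)
Match found at i = 4.

k = 4


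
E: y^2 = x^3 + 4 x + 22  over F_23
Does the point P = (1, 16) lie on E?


Check whether y^2 = x^3 + 4 x + 22 (mod 23) for (x, y) = (1, 16).
LHS: y^2 = 16^2 mod 23 = 3
RHS: x^3 + 4 x + 22 = 1^3 + 4*1 + 22 mod 23 = 4
LHS != RHS

No, not on the curve


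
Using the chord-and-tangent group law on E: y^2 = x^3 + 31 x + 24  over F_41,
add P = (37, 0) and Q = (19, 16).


P != Q, so use the chord formula.
s = (y2 - y1) / (x2 - x1) = (16) / (23) mod 41 = 31
x3 = s^2 - x1 - x2 mod 41 = 31^2 - 37 - 19 = 3
y3 = s (x1 - x3) - y1 mod 41 = 31 * (37 - 3) - 0 = 29

P + Q = (3, 29)
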